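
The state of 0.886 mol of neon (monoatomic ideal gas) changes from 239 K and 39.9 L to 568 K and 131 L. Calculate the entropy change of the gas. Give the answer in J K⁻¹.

ΔS = 18.3 J/K

Entropy is a state function: ΔS = nC_V ln(T₂/T₁) + nR ln(V₂/V₁), with C_V = 3R/2 = 12.47 J mol⁻¹ K⁻¹ for a monoatomic ideal gas.
ΔS = 0.886 × [12.47 × ln(568/239) + 8.314 × ln(131/39.9)] = 18.3 J/K.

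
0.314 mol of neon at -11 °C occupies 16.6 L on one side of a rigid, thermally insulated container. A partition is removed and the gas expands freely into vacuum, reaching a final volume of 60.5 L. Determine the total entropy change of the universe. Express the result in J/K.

ΔS_universe = 3.38 J/K

For an ideal gas in free expansion Q = 0 and W = 0, so T is unchanged.
Entropy is a state function; using a reversible isothermal path, ΔS_gas = nR ln(V₂/V₁) = 0.314 × 8.314 × ln(60.5/16.6) = 3.38 J/K.
The insulated surroundings exchange no heat, so ΔS_surr = 0 and ΔS_universe = ΔS_gas.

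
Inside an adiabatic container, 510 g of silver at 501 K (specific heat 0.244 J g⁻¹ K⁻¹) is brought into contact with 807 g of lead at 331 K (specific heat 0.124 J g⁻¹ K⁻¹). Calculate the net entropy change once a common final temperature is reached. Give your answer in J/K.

ΔS_total = 4.66 J/K

Energy balance: T_f = (m₁c₁T₁ + m₂c₂T₂)/(m₁c₁ + m₂c₂) = 425.23 K.
ΔS₁ = m₁c₁ ln(T_f/T₁) = 124.44 × ln(425.23/501) = -20.41 J/K.
ΔS₂ = m₂c₂ ln(T_f/T₂) = 100.068 × ln(425.23/331) = 25.07 J/K.
ΔS_total = -20.41 + 25.07 = 4.66 J/K.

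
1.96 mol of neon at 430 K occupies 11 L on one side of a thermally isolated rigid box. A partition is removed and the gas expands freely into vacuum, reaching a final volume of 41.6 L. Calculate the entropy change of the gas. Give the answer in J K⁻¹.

ΔS_gas = 21.7 J/K

For an ideal gas in free expansion Q = 0 and W = 0, so T is unchanged.
Entropy is a state function; using a reversible isothermal path, ΔS_gas = nR ln(V₂/V₁) = 1.96 × 8.314 × ln(41.6/11) = 21.7 J/K.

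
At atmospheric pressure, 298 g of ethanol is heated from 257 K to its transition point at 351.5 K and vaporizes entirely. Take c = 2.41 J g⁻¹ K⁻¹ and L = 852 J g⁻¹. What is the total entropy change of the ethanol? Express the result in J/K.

Warming step: ΔS₁ = m c ln(T_tr/T_i) = 298 × 2.41 × ln(351.5/257) = 224.9 J/K.
Phase change: ΔS₂ = +mL/T_tr = 298 × 852 / 351.5 = 722.3 J/K.
ΔS_total = (224.9) + (722.3) = 947 J/K.

ΔS = 947 J/K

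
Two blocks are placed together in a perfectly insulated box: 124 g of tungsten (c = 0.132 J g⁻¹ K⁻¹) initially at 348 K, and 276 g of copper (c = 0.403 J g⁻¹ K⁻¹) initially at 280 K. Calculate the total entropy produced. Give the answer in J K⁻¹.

Energy balance: T_f = (m₁c₁T₁ + m₂c₂T₂)/(m₁c₁ + m₂c₂) = 288.72 K.
ΔS₁ = m₁c₁ ln(T_f/T₁) = 16.368 × ln(288.72/348) = -3.056 J/K.
ΔS₂ = m₂c₂ ln(T_f/T₂) = 111.228 × ln(288.72/280) = 3.412 J/K.
ΔS_total = -3.056 + 3.412 = 0.356 J/K.

ΔS_total = 0.356 J/K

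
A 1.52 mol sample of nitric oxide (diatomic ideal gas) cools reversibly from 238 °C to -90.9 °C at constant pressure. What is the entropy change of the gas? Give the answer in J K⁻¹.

ΔS = -45.6 J/K

In kelvin: T₁ = 511.15 K, T₂ = 182.25 K. At constant pressure, ΔS = nC_p ln(T₂/T₁) with C_p = 7R/2 = 29.1 J mol⁻¹ K⁻¹.
ΔS = 1.52 × 29.1 × ln(182.25/511.15) = -45.6 J/K.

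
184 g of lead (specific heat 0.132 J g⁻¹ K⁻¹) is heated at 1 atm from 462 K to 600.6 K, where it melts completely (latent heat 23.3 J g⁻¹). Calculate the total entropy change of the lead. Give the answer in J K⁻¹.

Warming step: ΔS₁ = m c ln(T_tr/T_i) = 184 × 0.132 × ln(600.6/462) = 6.372 J/K.
Phase change: ΔS₂ = +mL/T_tr = 184 × 23.3 / 600.6 = 7.138 J/K.
ΔS_total = (6.372) + (7.138) = 13.5 J/K.

ΔS = 13.5 J/K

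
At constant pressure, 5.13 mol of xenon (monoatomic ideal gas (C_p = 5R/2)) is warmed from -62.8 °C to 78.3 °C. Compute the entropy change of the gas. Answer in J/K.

In kelvin: T₁ = 210.35 K, T₂ = 351.45 K. At constant pressure, ΔS = nC_p ln(T₂/T₁) with C_p = 5R/2 = 20.79 J mol⁻¹ K⁻¹.
ΔS = 5.13 × 20.79 × ln(351.45/210.35) = 54.7 J/K.

ΔS = 54.7 J/K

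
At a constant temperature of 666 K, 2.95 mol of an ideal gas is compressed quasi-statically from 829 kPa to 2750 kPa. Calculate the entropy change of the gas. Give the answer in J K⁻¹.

For an isothermal ideal gas ΔS_gas = nR ln(P₁/P₂) = 2.95 × 8.314 × ln(829/2750) = -29.4 J/K.

ΔS_gas = -29.4 J/K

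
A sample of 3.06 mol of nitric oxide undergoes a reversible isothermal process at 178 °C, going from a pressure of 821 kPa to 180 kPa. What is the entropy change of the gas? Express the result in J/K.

ΔS_gas = 38.6 J/K

For an isothermal ideal gas ΔS_gas = nR ln(P₁/P₂) = 3.06 × 8.314 × ln(821/180) = 38.6 J/K.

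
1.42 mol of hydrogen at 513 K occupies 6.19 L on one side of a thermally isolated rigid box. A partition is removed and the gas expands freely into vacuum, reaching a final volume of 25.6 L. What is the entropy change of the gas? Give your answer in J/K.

ΔS_gas = 16.8 J/K

For an ideal gas in free expansion Q = 0 and W = 0, so T is unchanged.
Entropy is a state function; using a reversible isothermal path, ΔS_gas = nR ln(V₂/V₁) = 1.42 × 8.314 × ln(25.6/6.19) = 16.8 J/K.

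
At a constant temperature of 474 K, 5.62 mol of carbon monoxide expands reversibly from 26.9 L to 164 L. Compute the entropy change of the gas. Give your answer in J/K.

ΔS_gas = 84.5 J/K

For an isothermal ideal gas ΔS_gas = nR ln(V₂/V₁) = 5.62 × 8.314 × ln(164/26.9) = 84.5 J/K.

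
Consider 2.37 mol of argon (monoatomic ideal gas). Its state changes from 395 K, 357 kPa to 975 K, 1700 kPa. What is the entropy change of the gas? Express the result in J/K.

ΔS = nC_p ln(T₂/T₁) − nR ln(P₂/P₁), with C_p = 5R/2 = 20.79 J mol⁻¹ K⁻¹ for a monoatomic ideal gas.
ΔS = 2.37 × [20.79 × ln(975/395) − 8.314 × ln(1700/357)] = 13.8 J/K.

ΔS = 13.8 J/K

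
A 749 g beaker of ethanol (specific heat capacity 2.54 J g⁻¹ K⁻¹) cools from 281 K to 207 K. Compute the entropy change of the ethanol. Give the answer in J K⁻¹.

ΔS = -581 J/K

ΔS = ∫dQ_rev/T = m c ln(T₂/T₁) = 749 × 2.54 × ln(207/281) = -581 J/K.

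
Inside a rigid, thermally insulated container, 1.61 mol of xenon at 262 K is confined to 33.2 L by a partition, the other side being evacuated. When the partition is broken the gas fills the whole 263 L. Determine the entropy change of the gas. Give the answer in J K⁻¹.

No heat is exchanged and no work is done, so the ideal-gas temperature stays constant.
Entropy is a state function; using a reversible isothermal path, ΔS_gas = nR ln(V₂/V₁) = 1.61 × 8.314 × ln(263/33.2) = 27.7 J/K.

ΔS_gas = 27.7 J/K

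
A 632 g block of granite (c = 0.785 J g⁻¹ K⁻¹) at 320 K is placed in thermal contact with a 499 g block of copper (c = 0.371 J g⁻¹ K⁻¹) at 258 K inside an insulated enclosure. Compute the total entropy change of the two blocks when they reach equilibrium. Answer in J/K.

Energy balance: T_f = (m₁c₁T₁ + m₂c₂T₂)/(m₁c₁ + m₂c₂) = 303.15 K.
ΔS₁ = m₁c₁ ln(T_f/T₁) = 496.12 × ln(303.15/320) = -26.834 J/K.
ΔS₂ = m₂c₂ ln(T_f/T₂) = 185.129 × ln(303.15/258) = 29.856 J/K.
ΔS_total = -26.834 + 29.856 = 3.02 J/K.

ΔS_total = 3.02 J/K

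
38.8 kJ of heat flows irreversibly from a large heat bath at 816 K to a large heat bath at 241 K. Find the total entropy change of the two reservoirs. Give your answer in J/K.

ΔS_total = 113 J/K

ΔS_hot = −Q/T_H = −38800/816 = -47.55 J/K and ΔS_cold = +Q/T_C = 38800/241 = 161 J/K.
ΔS_total = -47.55 + 161 = 113 J/K, positive as the second law requires.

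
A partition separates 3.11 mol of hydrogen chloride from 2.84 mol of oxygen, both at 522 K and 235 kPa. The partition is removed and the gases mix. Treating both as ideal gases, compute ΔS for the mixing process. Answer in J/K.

Mole fractions: x_A = 3.11/5.95 = 0.523, x_B = 0.477.
ΔS_mix = −R(n_A ln x_A + n_B ln x_B) = −8.314 × (3.11 ln 0.523 + 2.84 ln 0.477) = 34.2 J/K.

ΔS_mix = 34.2 J/K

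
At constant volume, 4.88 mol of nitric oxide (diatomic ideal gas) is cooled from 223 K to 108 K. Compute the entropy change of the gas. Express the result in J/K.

At constant volume, ΔS = nC_V ln(T₂/T₁) with C_V = 5R/2 = 20.79 J mol⁻¹ K⁻¹.
ΔS = 4.88 × 20.79 × ln(108/223) = -73.5 J/K.

ΔS = -73.5 J/K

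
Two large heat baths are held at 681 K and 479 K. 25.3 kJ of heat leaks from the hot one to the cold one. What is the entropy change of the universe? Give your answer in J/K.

ΔS_total = 15.7 J/K

ΔS_hot = −Q/T_H = −25300/681 = -37.15 J/K and ΔS_cold = +Q/T_C = 25300/479 = 52.82 J/K.
ΔS_total = -37.15 + 52.82 = 15.7 J/K, positive as the second law requires.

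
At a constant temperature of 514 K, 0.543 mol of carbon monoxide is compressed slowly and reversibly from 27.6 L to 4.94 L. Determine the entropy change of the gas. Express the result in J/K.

ΔS_gas = -7.77 J/K

For an isothermal ideal gas ΔS_gas = nR ln(V₂/V₁) = 0.543 × 8.314 × ln(4.94/27.6) = -7.77 J/K.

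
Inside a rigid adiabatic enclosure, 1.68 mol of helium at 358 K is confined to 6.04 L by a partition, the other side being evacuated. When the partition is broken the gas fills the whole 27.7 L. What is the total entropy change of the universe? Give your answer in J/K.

No heat is exchanged and no work is done, so the ideal-gas temperature stays constant.
Entropy is a state function; using a reversible isothermal path, ΔS_gas = nR ln(V₂/V₁) = 1.68 × 8.314 × ln(27.7/6.04) = 21.3 J/K.
The insulated surroundings exchange no heat, so ΔS_surr = 0 and ΔS_universe = ΔS_gas.

ΔS_universe = 21.3 J/K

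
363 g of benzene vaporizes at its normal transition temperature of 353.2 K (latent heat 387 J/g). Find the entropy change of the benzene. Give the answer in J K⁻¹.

Heat absorbed by the substance: Q = mL = 363 × 387 = 140481 J.
At constant T, ΔS = Q_rev/T = 140481 / 353.2 = 398 J/K.

ΔS = 398 J/K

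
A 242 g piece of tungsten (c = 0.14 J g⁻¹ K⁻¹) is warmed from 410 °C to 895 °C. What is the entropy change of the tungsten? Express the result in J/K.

ΔS = 18.2 J/K

In kelvin: T₁ = 683.15 K, T₂ = 1168.15 K. ΔS = ∫dQ_rev/T = m c ln(T₂/T₁) = 242 × 0.14 × ln(1168.15/683.15) = 18.2 J/K.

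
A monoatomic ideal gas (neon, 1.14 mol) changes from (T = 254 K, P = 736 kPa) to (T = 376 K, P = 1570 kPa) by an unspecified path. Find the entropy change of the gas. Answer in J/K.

ΔS = 2.11 J/K

ΔS = nC_p ln(T₂/T₁) − nR ln(P₂/P₁), with C_p = 5R/2 = 20.79 J mol⁻¹ K⁻¹ for a monoatomic ideal gas.
ΔS = 1.14 × [20.79 × ln(376/254) − 8.314 × ln(1570/736)] = 2.11 J/K.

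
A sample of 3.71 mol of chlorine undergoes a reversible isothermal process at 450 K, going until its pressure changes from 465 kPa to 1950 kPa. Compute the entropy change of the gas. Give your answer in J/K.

For an isothermal ideal gas ΔS_gas = nR ln(P₁/P₂) = 3.71 × 8.314 × ln(465/1950) = -44.2 J/K.

ΔS_gas = -44.2 J/K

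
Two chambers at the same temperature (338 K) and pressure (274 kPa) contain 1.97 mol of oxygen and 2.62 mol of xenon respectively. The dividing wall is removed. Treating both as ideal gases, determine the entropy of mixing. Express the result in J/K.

ΔS_mix = 26.1 J/K

Mole fractions: x_A = 1.97/4.59 = 0.429, x_B = 0.571.
ΔS_mix = −R(n_A ln x_A + n_B ln x_B) = −8.314 × (1.97 ln 0.429 + 2.62 ln 0.571) = 26.1 J/K.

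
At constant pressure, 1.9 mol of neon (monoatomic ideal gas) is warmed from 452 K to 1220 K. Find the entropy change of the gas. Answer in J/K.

At constant pressure, ΔS = nC_p ln(T₂/T₁) with C_p = 5R/2 = 20.79 J mol⁻¹ K⁻¹.
ΔS = 1.9 × 20.79 × ln(1220/452) = 39.2 J/K.

ΔS = 39.2 J/K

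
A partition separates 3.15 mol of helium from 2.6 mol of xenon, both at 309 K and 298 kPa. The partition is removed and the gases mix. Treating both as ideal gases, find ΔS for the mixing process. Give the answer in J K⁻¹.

ΔS_mix = 32.9 J/K

Mole fractions: x_A = 3.15/5.75 = 0.548, x_B = 0.452.
ΔS_mix = −R(n_A ln x_A + n_B ln x_B) = −8.314 × (3.15 ln 0.548 + 2.6 ln 0.452) = 32.9 J/K.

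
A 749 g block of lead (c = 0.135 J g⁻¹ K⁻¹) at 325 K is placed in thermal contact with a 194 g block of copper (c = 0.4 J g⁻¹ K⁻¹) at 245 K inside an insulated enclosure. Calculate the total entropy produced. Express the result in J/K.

ΔS_total = 1.73 J/K

Energy balance: T_f = (m₁c₁T₁ + m₂c₂T₂)/(m₁c₁ + m₂c₂) = 290.26 K.
ΔS₁ = m₁c₁ ln(T_f/T₁) = 101.115 × ln(290.26/325) = -11.43 J/K.
ΔS₂ = m₂c₂ ln(T_f/T₂) = 77.6 × ln(290.26/245) = 13.16 J/K.
ΔS_total = -11.43 + 13.16 = 1.73 J/K.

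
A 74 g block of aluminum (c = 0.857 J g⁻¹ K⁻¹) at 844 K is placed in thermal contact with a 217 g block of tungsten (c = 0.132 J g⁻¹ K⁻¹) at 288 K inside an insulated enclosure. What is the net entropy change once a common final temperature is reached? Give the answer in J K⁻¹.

Energy balance: T_f = (m₁c₁T₁ + m₂c₂T₂)/(m₁c₁ + m₂c₂) = 671.01 K.
ΔS₁ = m₁c₁ ln(T_f/T₁) = 63.418 × ln(671.01/844) = -14.55 J/K.
ΔS₂ = m₂c₂ ln(T_f/T₂) = 28.644 × ln(671.01/288) = 24.23 J/K.
ΔS_total = -14.55 + 24.23 = 9.68 J/K.

ΔS_total = 9.68 J/K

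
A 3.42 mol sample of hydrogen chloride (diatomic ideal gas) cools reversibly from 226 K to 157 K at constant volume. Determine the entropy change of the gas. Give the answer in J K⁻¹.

At constant volume, ΔS = nC_V ln(T₂/T₁) with C_V = 5R/2 = 20.79 J mol⁻¹ K⁻¹.
ΔS = 3.42 × 20.79 × ln(157/226) = -25.9 J/K.

ΔS = -25.9 J/K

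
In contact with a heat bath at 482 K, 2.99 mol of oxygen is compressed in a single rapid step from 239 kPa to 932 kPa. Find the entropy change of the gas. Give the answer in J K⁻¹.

ΔS_gas = -33.8 J/K

Entropy is a state function, so ΔS_gas depends only on the end states.
For an isothermal ideal gas ΔS_gas = nR ln(P₁/P₂) = 2.99 × 8.314 × ln(239/932) = -33.8 J/K.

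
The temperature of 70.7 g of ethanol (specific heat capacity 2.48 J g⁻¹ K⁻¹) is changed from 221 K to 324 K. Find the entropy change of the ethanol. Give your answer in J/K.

ΔS = 67.1 J/K

ΔS = ∫dQ_rev/T = m c ln(T₂/T₁) = 70.7 × 2.48 × ln(324/221) = 67.1 J/K.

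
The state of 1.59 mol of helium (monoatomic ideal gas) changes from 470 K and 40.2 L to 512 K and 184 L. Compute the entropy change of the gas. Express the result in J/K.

Entropy is a state function: ΔS = nC_V ln(T₂/T₁) + nR ln(V₂/V₁), with C_V = 3R/2 = 12.47 J mol⁻¹ K⁻¹ for a monoatomic ideal gas.
ΔS = 1.59 × [12.47 × ln(512/470) + 8.314 × ln(184/40.2)] = 21.8 J/K.

ΔS = 21.8 J/K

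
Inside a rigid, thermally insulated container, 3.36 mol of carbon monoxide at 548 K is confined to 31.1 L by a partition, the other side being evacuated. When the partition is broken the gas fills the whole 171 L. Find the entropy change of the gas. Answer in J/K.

ΔS_gas = 47.6 J/K

No heat is exchanged and no work is done, so the ideal-gas temperature stays constant.
Entropy is a state function; using a reversible isothermal path, ΔS_gas = nR ln(V₂/V₁) = 3.36 × 8.314 × ln(171/31.1) = 47.6 J/K.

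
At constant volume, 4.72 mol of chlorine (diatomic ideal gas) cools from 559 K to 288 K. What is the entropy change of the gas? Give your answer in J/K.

At constant volume, ΔS = nC_V ln(T₂/T₁) with C_V = 5R/2 = 20.79 J mol⁻¹ K⁻¹.
ΔS = 4.72 × 20.79 × ln(288/559) = -65.1 J/K.

ΔS = -65.1 J/K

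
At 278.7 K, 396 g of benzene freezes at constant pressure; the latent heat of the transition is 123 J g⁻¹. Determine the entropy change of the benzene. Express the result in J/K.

ΔS = -175 J/K

Heat released by the substance: Q = −mL = −396 × 123 = −48708 J.
At constant T, ΔS = Q_rev/T = −48708 / 278.7 = -175 J/K.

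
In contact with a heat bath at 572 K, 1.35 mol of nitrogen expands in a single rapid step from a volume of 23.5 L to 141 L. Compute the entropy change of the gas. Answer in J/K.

ΔS_gas = 20.1 J/K

Entropy is a state function, so ΔS_gas depends only on the end states.
For an isothermal ideal gas ΔS_gas = nR ln(V₂/V₁) = 1.35 × 8.314 × ln(141/23.5) = 20.1 J/K.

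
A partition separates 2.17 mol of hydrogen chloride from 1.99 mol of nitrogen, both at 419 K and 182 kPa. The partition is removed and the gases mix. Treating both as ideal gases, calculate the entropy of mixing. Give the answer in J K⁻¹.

Mole fractions: x_A = 2.17/4.16 = 0.522, x_B = 0.478.
ΔS_mix = −R(n_A ln x_A + n_B ln x_B) = −8.314 × (2.17 ln 0.522 + 1.99 ln 0.478) = 23.9 J/K.

ΔS_mix = 23.9 J/K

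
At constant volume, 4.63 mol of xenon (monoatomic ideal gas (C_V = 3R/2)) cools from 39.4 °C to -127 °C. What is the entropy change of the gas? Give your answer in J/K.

ΔS = -43.9 J/K

In kelvin: T₁ = 312.55 K, T₂ = 146.15 K. At constant volume, ΔS = nC_V ln(T₂/T₁) with C_V = 3R/2 = 12.47 J mol⁻¹ K⁻¹.
ΔS = 4.63 × 12.47 × ln(146.15/312.55) = -43.9 J/K.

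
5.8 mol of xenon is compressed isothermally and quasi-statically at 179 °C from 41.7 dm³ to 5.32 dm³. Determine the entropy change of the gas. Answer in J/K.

ΔS_gas = -99.3 J/K

For an isothermal ideal gas ΔS_gas = nR ln(V₂/V₁) = 5.8 × 8.314 × ln(5.32/41.7) = -99.3 J/K.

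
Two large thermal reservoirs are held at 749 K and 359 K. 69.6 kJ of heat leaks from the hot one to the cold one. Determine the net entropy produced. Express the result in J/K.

ΔS_total = 101 J/K

ΔS_hot = −Q/T_H = −69600/749 = -92.92 J/K and ΔS_cold = +Q/T_C = 69600/359 = 193.9 J/K.
ΔS_total = -92.92 + 193.9 = 101 J/K, positive as the second law requires.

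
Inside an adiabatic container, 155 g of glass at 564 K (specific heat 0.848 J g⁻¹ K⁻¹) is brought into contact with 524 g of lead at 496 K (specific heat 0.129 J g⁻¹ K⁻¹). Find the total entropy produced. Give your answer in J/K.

ΔS_total = 0.363 J/K

Energy balance: T_f = (m₁c₁T₁ + m₂c₂T₂)/(m₁c₁ + m₂c₂) = 540.91 K.
ΔS₁ = m₁c₁ ln(T_f/T₁) = 131.44 × ln(540.91/564) = -5.4953 J/K.
ΔS₂ = m₂c₂ ln(T_f/T₂) = 67.596 × ln(540.91/496) = 5.8585 J/K.
ΔS_total = -5.4953 + 5.8585 = 0.363 J/K.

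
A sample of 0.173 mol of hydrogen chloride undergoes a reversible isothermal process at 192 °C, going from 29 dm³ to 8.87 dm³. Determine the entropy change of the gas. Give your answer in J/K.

For an isothermal ideal gas ΔS_gas = nR ln(V₂/V₁) = 0.173 × 8.314 × ln(8.87/29) = -1.7 J/K.

ΔS_gas = -1.7 J/K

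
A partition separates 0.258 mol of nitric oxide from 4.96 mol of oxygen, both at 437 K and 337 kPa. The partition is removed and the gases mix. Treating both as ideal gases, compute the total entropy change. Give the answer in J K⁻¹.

Mole fractions: x_A = 0.258/5.22 = 0.0494, x_B = 0.951.
ΔS_mix = −R(n_A ln x_A + n_B ln x_B) = −8.314 × (0.258 ln 0.0494 + 4.96 ln 0.951) = 8.54 J/K.

ΔS_mix = 8.54 J/K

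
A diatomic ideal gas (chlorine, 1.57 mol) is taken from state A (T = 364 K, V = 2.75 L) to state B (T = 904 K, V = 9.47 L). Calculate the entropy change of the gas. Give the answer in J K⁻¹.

ΔS = 45.8 J/K

Entropy is a state function: ΔS = nC_V ln(T₂/T₁) + nR ln(V₂/V₁), with C_V = 5R/2 = 20.79 J mol⁻¹ K⁻¹ for a diatomic ideal gas.
ΔS = 1.57 × [20.79 × ln(904/364) + 8.314 × ln(9.47/2.75)] = 45.8 J/K.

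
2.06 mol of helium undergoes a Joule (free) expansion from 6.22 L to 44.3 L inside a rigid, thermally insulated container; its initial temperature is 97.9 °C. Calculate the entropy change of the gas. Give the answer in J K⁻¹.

ΔS_gas = 33.6 J/K

For an ideal gas in free expansion Q = 0 and W = 0, so T is unchanged.
Entropy is a state function; using a reversible isothermal path, ΔS_gas = nR ln(V₂/V₁) = 2.06 × 8.314 × ln(44.3/6.22) = 33.6 J/K.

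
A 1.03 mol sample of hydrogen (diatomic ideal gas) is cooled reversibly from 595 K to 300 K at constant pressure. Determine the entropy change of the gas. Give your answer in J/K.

ΔS = -20.5 J/K

At constant pressure, ΔS = nC_p ln(T₂/T₁) with C_p = 7R/2 = 29.1 J mol⁻¹ K⁻¹.
ΔS = 1.03 × 29.1 × ln(300/595) = -20.5 J/K.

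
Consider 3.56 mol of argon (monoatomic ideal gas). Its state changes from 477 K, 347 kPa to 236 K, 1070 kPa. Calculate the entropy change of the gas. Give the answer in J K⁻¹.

ΔS = -85.4 J/K

ΔS = nC_p ln(T₂/T₁) − nR ln(P₂/P₁), with C_p = 5R/2 = 20.79 J mol⁻¹ K⁻¹ for a monoatomic ideal gas.
ΔS = 3.56 × [20.79 × ln(236/477) − 8.314 × ln(1070/347)] = -85.4 J/K.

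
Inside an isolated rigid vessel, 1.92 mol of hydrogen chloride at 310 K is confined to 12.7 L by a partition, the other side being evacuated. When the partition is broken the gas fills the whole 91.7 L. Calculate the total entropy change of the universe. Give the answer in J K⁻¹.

ΔS_universe = 31.6 J/K

For an ideal gas in free expansion Q = 0 and W = 0, so T is unchanged.
Entropy is a state function; using a reversible isothermal path, ΔS_gas = nR ln(V₂/V₁) = 1.92 × 8.314 × ln(91.7/12.7) = 31.6 J/K.
The insulated surroundings exchange no heat, so ΔS_surr = 0 and ΔS_universe = ΔS_gas.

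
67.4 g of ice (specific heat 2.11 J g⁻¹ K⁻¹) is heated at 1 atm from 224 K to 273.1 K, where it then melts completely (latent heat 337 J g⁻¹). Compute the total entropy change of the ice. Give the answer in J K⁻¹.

Warming step: ΔS₁ = m c ln(T_tr/T_i) = 67.4 × 2.11 × ln(273.1/224) = 28.19 J/K.
Phase change: ΔS₂ = +mL/T_tr = 67.4 × 337 / 273.1 = 83.17 J/K.
ΔS_total = (28.19) + (83.17) = 111 J/K.

ΔS = 111 J/K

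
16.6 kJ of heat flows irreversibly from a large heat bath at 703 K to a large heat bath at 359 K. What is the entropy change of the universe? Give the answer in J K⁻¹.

ΔS_total = 22.6 J/K

ΔS_hot = −Q/T_H = −16600/703 = -23.61 J/K and ΔS_cold = +Q/T_C = 16600/359 = 46.24 J/K.
ΔS_total = -23.61 + 46.24 = 22.6 J/K, positive as the second law requires.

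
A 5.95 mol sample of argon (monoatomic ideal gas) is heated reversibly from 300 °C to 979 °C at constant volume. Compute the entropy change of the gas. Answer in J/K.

In kelvin: T₁ = 573.15 K, T₂ = 1252.15 K. At constant volume, ΔS = nC_V ln(T₂/T₁) with C_V = 3R/2 = 12.47 J mol⁻¹ K⁻¹.
ΔS = 5.95 × 12.47 × ln(1252.15/573.15) = 58 J/K.

ΔS = 58 J/K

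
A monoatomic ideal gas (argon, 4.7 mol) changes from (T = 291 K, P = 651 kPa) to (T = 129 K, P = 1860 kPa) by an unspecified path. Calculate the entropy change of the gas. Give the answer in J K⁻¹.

ΔS = -120 J/K

ΔS = nC_p ln(T₂/T₁) − nR ln(P₂/P₁), with C_p = 5R/2 = 20.79 J mol⁻¹ K⁻¹ for a monoatomic ideal gas.
ΔS = 4.7 × [20.79 × ln(129/291) − 8.314 × ln(1860/651)] = -120 J/K.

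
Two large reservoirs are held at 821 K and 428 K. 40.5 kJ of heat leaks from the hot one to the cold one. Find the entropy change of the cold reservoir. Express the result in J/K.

ΔS_cold = 94.6 J/K

The cold reservoir gains heat Q, so ΔS_cold = +Q/T_C = 40500/428 = 94.6 J/K.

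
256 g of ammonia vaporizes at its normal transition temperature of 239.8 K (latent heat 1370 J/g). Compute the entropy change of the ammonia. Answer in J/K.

ΔS = 1460 J/K

Heat absorbed by the substance: Q = mL = 256 × 1370 = 350720 J.
At constant T, ΔS = Q_rev/T = 350720 / 239.8 = 1460 J/K.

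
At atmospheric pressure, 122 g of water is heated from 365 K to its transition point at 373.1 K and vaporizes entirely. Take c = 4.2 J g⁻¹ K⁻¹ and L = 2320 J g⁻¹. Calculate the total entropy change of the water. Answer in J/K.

ΔS = 770 J/K

Warming step: ΔS₁ = m c ln(T_tr/T_i) = 122 × 4.2 × ln(373.1/365) = 11.25 J/K.
Phase change: ΔS₂ = +mL/T_tr = 122 × 2320 / 373.1 = 758.6 J/K.
ΔS_total = (11.25) + (758.6) = 770 J/K.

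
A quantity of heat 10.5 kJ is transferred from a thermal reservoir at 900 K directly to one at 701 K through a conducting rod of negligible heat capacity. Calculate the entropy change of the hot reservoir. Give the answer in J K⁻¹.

The hot reservoir loses heat Q, so ΔS_hot = −Q/T_H = −10500/900 = -11.7 J/K.

ΔS_hot = -11.7 J/K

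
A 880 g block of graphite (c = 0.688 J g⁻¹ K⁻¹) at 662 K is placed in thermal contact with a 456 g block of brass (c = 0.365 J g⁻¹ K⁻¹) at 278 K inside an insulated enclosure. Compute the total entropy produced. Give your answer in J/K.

ΔS_total = 41.3 J/K

Energy balance: T_f = (m₁c₁T₁ + m₂c₂T₂)/(m₁c₁ + m₂c₂) = 579.2 K.
ΔS₁ = m₁c₁ ln(T_f/T₁) = 605.44 × ln(579.2/662) = -80.9 J/K.
ΔS₂ = m₂c₂ ln(T_f/T₂) = 166.44 × ln(579.2/278) = 122.2 J/K.
ΔS_total = -80.9 + 122.2 = 41.3 J/K.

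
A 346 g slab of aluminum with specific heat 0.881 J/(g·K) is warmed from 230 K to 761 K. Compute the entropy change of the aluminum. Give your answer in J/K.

ΔS = ∫dQ_rev/T = m c ln(T₂/T₁) = 346 × 0.881 × ln(761/230) = 365 J/K.

ΔS = 365 J/K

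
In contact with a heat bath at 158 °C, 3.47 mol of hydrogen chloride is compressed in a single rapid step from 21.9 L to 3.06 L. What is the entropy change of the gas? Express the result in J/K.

Entropy is a state function, so ΔS_gas depends only on the end states.
For an isothermal ideal gas ΔS_gas = nR ln(V₂/V₁) = 3.47 × 8.314 × ln(3.06/21.9) = -56.8 J/K.

ΔS_gas = -56.8 J/K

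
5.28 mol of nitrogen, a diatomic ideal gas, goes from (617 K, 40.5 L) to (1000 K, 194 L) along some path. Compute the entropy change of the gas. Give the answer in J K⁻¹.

ΔS = 122 J/K

Entropy is a state function: ΔS = nC_V ln(T₂/T₁) + nR ln(V₂/V₁), with C_V = 5R/2 = 20.79 J mol⁻¹ K⁻¹ for a diatomic ideal gas.
ΔS = 5.28 × [20.79 × ln(1000/617) + 8.314 × ln(194/40.5)] = 122 J/K.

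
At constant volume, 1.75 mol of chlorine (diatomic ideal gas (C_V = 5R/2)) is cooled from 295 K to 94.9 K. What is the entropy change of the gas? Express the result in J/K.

ΔS = -41.3 J/K

At constant volume, ΔS = nC_V ln(T₂/T₁) with C_V = 5R/2 = 20.79 J mol⁻¹ K⁻¹.
ΔS = 1.75 × 20.79 × ln(94.9/295) = -41.3 J/K.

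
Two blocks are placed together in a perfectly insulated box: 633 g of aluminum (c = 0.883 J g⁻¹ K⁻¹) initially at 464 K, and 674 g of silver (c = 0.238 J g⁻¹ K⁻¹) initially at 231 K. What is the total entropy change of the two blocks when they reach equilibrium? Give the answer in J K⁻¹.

Energy balance: T_f = (m₁c₁T₁ + m₂c₂T₂)/(m₁c₁ + m₂c₂) = 412.04 K.
ΔS₁ = m₁c₁ ln(T_f/T₁) = 558.939 × ln(412.04/464) = -66.38 J/K.
ΔS₂ = m₂c₂ ln(T_f/T₂) = 160.412 × ln(412.04/231) = 92.83 J/K.
ΔS_total = -66.38 + 92.83 = 26.5 J/K.

ΔS_total = 26.5 J/K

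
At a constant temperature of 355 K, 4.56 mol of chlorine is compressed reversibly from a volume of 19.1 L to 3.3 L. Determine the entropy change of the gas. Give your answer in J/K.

ΔS_gas = -66.6 J/K

For an isothermal ideal gas ΔS_gas = nR ln(V₂/V₁) = 4.56 × 8.314 × ln(3.3/19.1) = -66.6 J/K.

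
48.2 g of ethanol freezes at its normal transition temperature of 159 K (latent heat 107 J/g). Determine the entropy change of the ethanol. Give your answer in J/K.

ΔS = -32.4 J/K

Heat released by the substance: Q = −mL = −48.2 × 107 = −5157.4 J.
At constant T, ΔS = Q_rev/T = −5157.4 / 159 = -32.4 J/K.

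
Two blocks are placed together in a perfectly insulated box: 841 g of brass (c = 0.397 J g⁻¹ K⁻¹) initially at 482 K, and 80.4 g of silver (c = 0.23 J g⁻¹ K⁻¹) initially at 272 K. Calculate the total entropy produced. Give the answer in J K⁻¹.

Energy balance: T_f = (m₁c₁T₁ + m₂c₂T₂)/(m₁c₁ + m₂c₂) = 470.98 K.
ΔS₁ = m₁c₁ ln(T_f/T₁) = 333.877 × ln(470.98/482) = -7.722 J/K.
ΔS₂ = m₂c₂ ln(T_f/T₂) = 18.492 × ln(470.98/272) = 10.15 J/K.
ΔS_total = -7.722 + 10.15 = 2.43 J/K.

ΔS_total = 2.43 J/K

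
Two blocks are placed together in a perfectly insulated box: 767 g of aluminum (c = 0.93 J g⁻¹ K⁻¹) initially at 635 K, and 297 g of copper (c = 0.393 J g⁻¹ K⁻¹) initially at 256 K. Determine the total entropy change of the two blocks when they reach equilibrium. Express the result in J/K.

Energy balance: T_f = (m₁c₁T₁ + m₂c₂T₂)/(m₁c₁ + m₂c₂) = 581.7 K.
ΔS₁ = m₁c₁ ln(T_f/T₁) = 713.31 × ln(581.7/635) = -62.53 J/K.
ΔS₂ = m₂c₂ ln(T_f/T₂) = 116.721 × ln(581.7/256) = 95.8 J/K.
ΔS_total = -62.53 + 95.8 = 33.3 J/K.

ΔS_total = 33.3 J/K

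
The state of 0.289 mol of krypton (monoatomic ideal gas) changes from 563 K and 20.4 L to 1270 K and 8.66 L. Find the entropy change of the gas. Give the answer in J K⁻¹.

Entropy is a state function: ΔS = nC_V ln(T₂/T₁) + nR ln(V₂/V₁), with C_V = 3R/2 = 12.47 J mol⁻¹ K⁻¹ for a monoatomic ideal gas.
ΔS = 0.289 × [12.47 × ln(1270/563) + 8.314 × ln(8.66/20.4)] = 0.873 J/K.

ΔS = 0.873 J/K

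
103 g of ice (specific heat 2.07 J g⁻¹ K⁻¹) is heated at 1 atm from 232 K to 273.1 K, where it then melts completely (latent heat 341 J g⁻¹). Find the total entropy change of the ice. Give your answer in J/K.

ΔS = 163 J/K

Warming step: ΔS₁ = m c ln(T_tr/T_i) = 103 × 2.07 × ln(273.1/232) = 34.77 J/K.
Phase change: ΔS₂ = +mL/T_tr = 103 × 341 / 273.1 = 128.6 J/K.
ΔS_total = (34.77) + (128.6) = 163 J/K.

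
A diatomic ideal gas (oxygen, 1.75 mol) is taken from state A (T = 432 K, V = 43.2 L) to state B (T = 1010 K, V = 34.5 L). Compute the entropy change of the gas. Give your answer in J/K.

Entropy is a state function: ΔS = nC_V ln(T₂/T₁) + nR ln(V₂/V₁), with C_V = 5R/2 = 20.79 J mol⁻¹ K⁻¹ for a diatomic ideal gas.
ΔS = 1.75 × [20.79 × ln(1010/432) + 8.314 × ln(34.5/43.2)] = 27.6 J/K.

ΔS = 27.6 J/K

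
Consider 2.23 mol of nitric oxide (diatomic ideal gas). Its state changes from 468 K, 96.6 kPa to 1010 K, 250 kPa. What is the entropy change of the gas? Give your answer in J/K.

ΔS = 32.3 J/K

ΔS = nC_p ln(T₂/T₁) − nR ln(P₂/P₁), with C_p = 7R/2 = 29.1 J mol⁻¹ K⁻¹ for a diatomic ideal gas.
ΔS = 2.23 × [29.1 × ln(1010/468) − 8.314 × ln(250/96.6)] = 32.3 J/K.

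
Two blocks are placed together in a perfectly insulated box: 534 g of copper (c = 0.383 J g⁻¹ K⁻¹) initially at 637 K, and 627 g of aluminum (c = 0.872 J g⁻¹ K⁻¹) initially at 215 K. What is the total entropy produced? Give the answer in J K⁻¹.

Energy balance: T_f = (m₁c₁T₁ + m₂c₂T₂)/(m₁c₁ + m₂c₂) = 329.88 K.
ΔS₁ = m₁c₁ ln(T_f/T₁) = 204.522 × ln(329.88/637) = -134.6 J/K.
ΔS₂ = m₂c₂ ln(T_f/T₂) = 546.744 × ln(329.88/215) = 234.1 J/K.
ΔS_total = -134.6 + 234.1 = 99.5 J/K.

ΔS_total = 99.5 J/K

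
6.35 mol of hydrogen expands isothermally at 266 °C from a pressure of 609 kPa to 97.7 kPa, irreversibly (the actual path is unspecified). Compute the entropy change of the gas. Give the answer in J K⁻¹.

ΔS_gas = 96.6 J/K

Entropy is a state function, so ΔS_gas depends only on the end states.
For an isothermal ideal gas ΔS_gas = nR ln(P₁/P₂) = 6.35 × 8.314 × ln(609/97.7) = 96.6 J/K.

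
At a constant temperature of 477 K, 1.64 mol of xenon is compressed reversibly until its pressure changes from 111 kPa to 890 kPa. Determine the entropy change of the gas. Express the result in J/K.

For an isothermal ideal gas ΔS_gas = nR ln(P₁/P₂) = 1.64 × 8.314 × ln(111/890) = -28.4 J/K.

ΔS_gas = -28.4 J/K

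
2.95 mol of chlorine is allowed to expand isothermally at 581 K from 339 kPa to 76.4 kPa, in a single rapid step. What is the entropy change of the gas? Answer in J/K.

Entropy is a state function, so ΔS_gas depends only on the end states.
For an isothermal ideal gas ΔS_gas = nR ln(P₁/P₂) = 2.95 × 8.314 × ln(339/76.4) = 36.5 J/K.

ΔS_gas = 36.5 J/K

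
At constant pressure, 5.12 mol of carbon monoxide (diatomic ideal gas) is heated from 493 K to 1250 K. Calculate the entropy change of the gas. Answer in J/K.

ΔS = 139 J/K

At constant pressure, ΔS = nC_p ln(T₂/T₁) with C_p = 7R/2 = 29.1 J mol⁻¹ K⁻¹.
ΔS = 5.12 × 29.1 × ln(1250/493) = 139 J/K.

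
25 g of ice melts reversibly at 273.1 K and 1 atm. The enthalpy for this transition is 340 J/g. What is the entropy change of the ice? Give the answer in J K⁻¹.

ΔS = 31.1 J/K

Heat absorbed by the substance: Q = mL = 25 × 340 = 8500 J.
At constant T, ΔS = Q_rev/T = 8500 / 273.1 = 31.1 J/K.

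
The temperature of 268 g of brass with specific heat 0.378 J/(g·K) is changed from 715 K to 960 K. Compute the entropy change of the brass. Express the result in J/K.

ΔS = 29.8 J/K

ΔS = ∫dQ_rev/T = m c ln(T₂/T₁) = 268 × 0.378 × ln(960/715) = 29.8 J/K.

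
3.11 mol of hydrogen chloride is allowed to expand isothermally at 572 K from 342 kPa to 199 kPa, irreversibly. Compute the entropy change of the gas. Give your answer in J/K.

Entropy is a state function, so ΔS_gas depends only on the end states.
For an isothermal ideal gas ΔS_gas = nR ln(P₁/P₂) = 3.11 × 8.314 × ln(342/199) = 14 J/K.

ΔS_gas = 14 J/K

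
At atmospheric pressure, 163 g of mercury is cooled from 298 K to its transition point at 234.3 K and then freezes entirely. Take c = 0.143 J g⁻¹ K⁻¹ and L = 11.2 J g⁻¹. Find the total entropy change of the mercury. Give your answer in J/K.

Cooling step: ΔS₁ = m c ln(T_tr/T_i) = 163 × 0.143 × ln(234.3/298) = -5.606 J/K.
Phase change: ΔS₂ = −mL/T_tr = −163 × 11.2 / 234.3 = -7.792 J/K.
ΔS_total = (-5.606) + (-7.792) = -13.4 J/K.

ΔS = -13.4 J/K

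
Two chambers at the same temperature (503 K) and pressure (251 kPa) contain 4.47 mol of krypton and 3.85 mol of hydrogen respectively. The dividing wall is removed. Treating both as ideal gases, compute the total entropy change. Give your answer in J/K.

Mole fractions: x_A = 4.47/8.32 = 0.537, x_B = 0.463.
ΔS_mix = −R(n_A ln x_A + n_B ln x_B) = −8.314 × (4.47 ln 0.537 + 3.85 ln 0.463) = 47.8 J/K.

ΔS_mix = 47.8 J/K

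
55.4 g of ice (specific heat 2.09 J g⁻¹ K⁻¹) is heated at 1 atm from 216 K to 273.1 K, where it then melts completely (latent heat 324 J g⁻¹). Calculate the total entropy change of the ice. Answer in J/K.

ΔS = 92.9 J/K

Warming step: ΔS₁ = m c ln(T_tr/T_i) = 55.4 × 2.09 × ln(273.1/216) = 27.16 J/K.
Phase change: ΔS₂ = +mL/T_tr = 55.4 × 324 / 273.1 = 65.73 J/K.
ΔS_total = (27.16) + (65.73) = 92.9 J/K.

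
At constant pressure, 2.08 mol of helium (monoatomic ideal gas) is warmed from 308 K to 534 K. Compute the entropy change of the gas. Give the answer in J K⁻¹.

ΔS = 23.8 J/K

At constant pressure, ΔS = nC_p ln(T₂/T₁) with C_p = 5R/2 = 20.79 J mol⁻¹ K⁻¹.
ΔS = 2.08 × 20.79 × ln(534/308) = 23.8 J/K.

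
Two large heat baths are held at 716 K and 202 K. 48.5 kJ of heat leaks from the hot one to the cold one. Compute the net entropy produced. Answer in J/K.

ΔS_hot = −Q/T_H = −48500/716 = -67.74 J/K and ΔS_cold = +Q/T_C = 48500/202 = 240.1 J/K.
ΔS_total = -67.74 + 240.1 = 172 J/K, positive as the second law requires.

ΔS_total = 172 J/K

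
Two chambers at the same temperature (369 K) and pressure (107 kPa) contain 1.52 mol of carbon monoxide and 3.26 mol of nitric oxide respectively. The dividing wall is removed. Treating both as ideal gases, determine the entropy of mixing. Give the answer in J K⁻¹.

Mole fractions: x_A = 1.52/4.78 = 0.318, x_B = 0.682.
ΔS_mix = −R(n_A ln x_A + n_B ln x_B) = −8.314 × (1.52 ln 0.318 + 3.26 ln 0.682) = 24.9 J/K.

ΔS_mix = 24.9 J/K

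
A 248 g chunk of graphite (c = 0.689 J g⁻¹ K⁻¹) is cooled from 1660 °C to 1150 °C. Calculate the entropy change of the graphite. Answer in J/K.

ΔS = -52.3 J/K

In kelvin: T₁ = 1933.15 K, T₂ = 1423.15 K. ΔS = ∫dQ_rev/T = m c ln(T₂/T₁) = 248 × 0.689 × ln(1423.15/1933.15) = -52.3 J/K.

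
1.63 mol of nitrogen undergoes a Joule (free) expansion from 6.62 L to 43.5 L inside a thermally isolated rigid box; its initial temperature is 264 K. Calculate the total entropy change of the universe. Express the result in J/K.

ΔS_universe = 25.5 J/K

No heat is exchanged and no work is done, so the ideal-gas temperature stays constant.
Entropy is a state function; using a reversible isothermal path, ΔS_gas = nR ln(V₂/V₁) = 1.63 × 8.314 × ln(43.5/6.62) = 25.5 J/K.
The insulated surroundings exchange no heat, so ΔS_surr = 0 and ΔS_universe = ΔS_gas.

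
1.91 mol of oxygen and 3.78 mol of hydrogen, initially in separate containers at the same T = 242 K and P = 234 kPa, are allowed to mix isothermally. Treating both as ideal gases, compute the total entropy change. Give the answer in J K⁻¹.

Mole fractions: x_A = 1.91/5.69 = 0.336, x_B = 0.664.
ΔS_mix = −R(n_A ln x_A + n_B ln x_B) = −8.314 × (1.91 ln 0.336 + 3.78 ln 0.664) = 30.2 J/K.

ΔS_mix = 30.2 J/K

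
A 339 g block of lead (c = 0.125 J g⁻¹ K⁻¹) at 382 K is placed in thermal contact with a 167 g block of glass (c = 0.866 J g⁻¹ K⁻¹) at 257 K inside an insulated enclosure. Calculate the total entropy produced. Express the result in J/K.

ΔS_total = 2.76 J/K

Energy balance: T_f = (m₁c₁T₁ + m₂c₂T₂)/(m₁c₁ + m₂c₂) = 285.33 K.
ΔS₁ = m₁c₁ ln(T_f/T₁) = 42.375 × ln(285.33/382) = -12.36 J/K.
ΔS₂ = m₂c₂ ln(T_f/T₂) = 144.622 × ln(285.33/257) = 15.12 J/K.
ΔS_total = -12.36 + 15.12 = 2.76 J/K.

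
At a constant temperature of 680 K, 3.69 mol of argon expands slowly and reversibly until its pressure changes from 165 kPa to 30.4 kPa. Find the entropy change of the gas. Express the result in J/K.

For an isothermal ideal gas ΔS_gas = nR ln(P₁/P₂) = 3.69 × 8.314 × ln(165/30.4) = 51.9 J/K.

ΔS_gas = 51.9 J/K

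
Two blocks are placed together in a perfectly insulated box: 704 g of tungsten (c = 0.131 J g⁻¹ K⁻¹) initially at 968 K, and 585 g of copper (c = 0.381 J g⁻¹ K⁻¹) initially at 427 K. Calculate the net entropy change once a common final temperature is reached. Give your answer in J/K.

ΔS_total = 23.9 J/K

Energy balance: T_f = (m₁c₁T₁ + m₂c₂T₂)/(m₁c₁ + m₂c₂) = 585.34 K.
ΔS₁ = m₁c₁ ln(T_f/T₁) = 92.224 × ln(585.34/968) = -46.39 J/K.
ΔS₂ = m₂c₂ ln(T_f/T₂) = 222.885 × ln(585.34/427) = 70.3 J/K.
ΔS_total = -46.39 + 70.3 = 23.9 J/K.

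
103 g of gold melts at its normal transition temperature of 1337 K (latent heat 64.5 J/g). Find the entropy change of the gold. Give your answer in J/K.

Heat absorbed by the substance: Q = mL = 103 × 64.5 = 6643.5 J.
At constant T, ΔS = Q_rev/T = 6643.5 / 1337 = 4.97 J/K.

ΔS = 4.97 J/K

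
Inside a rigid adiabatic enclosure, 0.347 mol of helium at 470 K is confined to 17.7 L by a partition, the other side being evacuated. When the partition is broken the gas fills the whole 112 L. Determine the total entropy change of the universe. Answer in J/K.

ΔS_universe = 5.32 J/K

For an ideal gas in free expansion Q = 0 and W = 0, so T is unchanged.
Entropy is a state function; using a reversible isothermal path, ΔS_gas = nR ln(V₂/V₁) = 0.347 × 8.314 × ln(112/17.7) = 5.32 J/K.
The insulated surroundings exchange no heat, so ΔS_surr = 0 and ΔS_universe = ΔS_gas.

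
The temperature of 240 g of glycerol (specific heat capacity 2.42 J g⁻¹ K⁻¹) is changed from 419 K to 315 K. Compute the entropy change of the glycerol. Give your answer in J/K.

ΔS = ∫dQ_rev/T = m c ln(T₂/T₁) = 240 × 2.42 × ln(315/419) = -166 J/K.

ΔS = -166 J/K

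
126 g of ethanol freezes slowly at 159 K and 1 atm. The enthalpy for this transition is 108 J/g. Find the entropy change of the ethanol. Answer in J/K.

ΔS = -85.6 J/K

Heat released by the substance: Q = −mL = −126 × 108 = −13608 J.
At constant T, ΔS = Q_rev/T = −13608 / 159 = -85.6 J/K.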